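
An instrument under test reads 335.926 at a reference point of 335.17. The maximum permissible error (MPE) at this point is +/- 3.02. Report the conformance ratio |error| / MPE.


e = indication - reference = 335.926 - 335.17 = 0.7560
|e| = 0.7560
ratio = |e| / MPE = 0.7560 / 3.02
ratio = 0.2503

0.2503


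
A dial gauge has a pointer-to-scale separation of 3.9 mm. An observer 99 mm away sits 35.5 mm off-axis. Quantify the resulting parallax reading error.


error = h * offset / d
= 3.9 * 35.5 / 99
= 1.3985

1.3985


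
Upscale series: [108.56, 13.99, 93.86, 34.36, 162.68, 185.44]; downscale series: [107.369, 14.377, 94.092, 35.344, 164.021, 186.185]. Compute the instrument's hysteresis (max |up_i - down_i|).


|108.56 - 107.369| = 1.1910
|13.99 - 14.377| = 0.3870
|93.86 - 94.092| = 0.2320
|34.36 - 35.344| = 0.9840
|162.68 - 164.021| = 1.3410
|185.44 - 186.185| = 0.7450
hysteresis = max(diffs) = 1.3410

1.3410


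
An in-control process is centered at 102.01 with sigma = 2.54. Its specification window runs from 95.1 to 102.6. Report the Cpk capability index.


Cpu = (USL - mean) / (3*sigma) = (102.6 - 102.01) / (3*2.54) = 0.0774
Cpl = (mean - LSL) / (3*sigma) = (102.01 - 95.1) / (3*2.54) = 0.9068
Cpk = min(Cpu, Cpl) = 0.0774

0.0774


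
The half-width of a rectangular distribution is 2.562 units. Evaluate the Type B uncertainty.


u_B = half_width / sqrt(3)
u_B = 2.562 / 1.7320508
u_B = 1.4792

1.4792


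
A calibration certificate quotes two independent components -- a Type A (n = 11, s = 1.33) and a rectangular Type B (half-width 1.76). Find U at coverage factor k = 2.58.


u_A = s / sqrt(n) = 1.33 / sqrt(11) = 0.40101009
u_B = half_width / sqrt(3) = 1.76 / sqrt(3) = 1.0161365
uc = sqrt(u_A^2 + u_B^2) = sqrt(0.40101009^2 + 1.0161365^2) = 1.0924022
U = k * uc = 2.58 * 1.0924022
U = 2.8184

2.8184


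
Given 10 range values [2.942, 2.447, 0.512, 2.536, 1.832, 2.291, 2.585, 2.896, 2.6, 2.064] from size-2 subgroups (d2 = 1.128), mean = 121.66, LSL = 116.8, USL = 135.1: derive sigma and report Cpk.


R_bar = (2.942 + 2.447 + 0.512 + 2.536 + 1.832 + 2.291 + 2.585 + 2.896 + 2.6 + 2.064) / 10 = 2.2705
sigma = R_bar / d2 = 2.2705 / 1.128 = 2.0128546
Cp = (USL - LSL)/(6*sigma) = (135.1 - 116.8)/(6*2.0128546) = 1.5153
Cpu = (135.1 - 121.66)/(3*2.0128546) = 2.2257
Cpl = (121.66 - 116.8)/(3*2.0128546) = 0.8048
Cpk = min(Cpu, Cpl) = 0.8048

0.8048


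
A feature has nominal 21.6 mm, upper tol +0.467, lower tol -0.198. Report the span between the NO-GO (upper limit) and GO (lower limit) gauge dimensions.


GO = nominal - lower_tol (smallest hole = maximum material condition)
GO = 21.6 - 0.198 = 21.402
NO-GO = nominal + upper_tol (largest hole = least material condition)
NO-GO = 21.6 + 0.467 = 22.067
spread = NO-GO - GO = 22.067 - 21.402 = 0.6650

0.6650


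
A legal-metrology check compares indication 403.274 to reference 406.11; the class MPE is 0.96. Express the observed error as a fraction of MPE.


e = indication - reference = 403.274 - 406.11 = -2.8360
|e| = 2.8360
ratio = |e| / MPE = 2.8360 / 0.96
ratio = 2.9542

2.9542


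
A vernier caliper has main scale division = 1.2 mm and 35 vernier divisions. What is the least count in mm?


LC = MSD / n_div
= 1.2 / 35
= 0.0343

0.0343


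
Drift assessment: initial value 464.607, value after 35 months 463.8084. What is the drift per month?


rate = (v2 - v1) / months
= (463.8084 - 464.607) / 35
= -0.7986 / 35
= -0.0228

-0.0228


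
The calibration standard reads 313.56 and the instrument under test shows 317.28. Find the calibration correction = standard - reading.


Correction = standard - reading
= 313.56 - 317.28
= -3.7200

-3.7200


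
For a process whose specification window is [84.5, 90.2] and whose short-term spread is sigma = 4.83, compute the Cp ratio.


Cp = (USL - LSL) / (6 * sigma)
= (90.2 - 84.5) / (6 * 4.83)
= 5.7000 / 28.9800
= 0.1967

0.1967


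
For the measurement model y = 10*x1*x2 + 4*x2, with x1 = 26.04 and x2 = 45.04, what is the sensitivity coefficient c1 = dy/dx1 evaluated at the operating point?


y = 10*x1*x2 + 4*x2
dy/dx1 = 10*x2
Evaluate at x2 = 45.04: c1 = 10 * 45.04
c1 = 450.4000

450.4000


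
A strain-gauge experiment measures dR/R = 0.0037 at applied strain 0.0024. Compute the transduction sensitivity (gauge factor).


GF = (dR/R) / epsilon
= 0.0037 / 0.0024
= 1.5417

1.5417


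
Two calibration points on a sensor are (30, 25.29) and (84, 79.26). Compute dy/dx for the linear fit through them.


slope = (y2 - y1) / (x2 - x1)
= (79.26 - 25.29) / (84 - 30)
= 53.9700 / 54
= 0.9994

0.9994


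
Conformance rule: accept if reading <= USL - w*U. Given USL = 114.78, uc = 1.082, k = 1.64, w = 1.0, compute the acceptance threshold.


U = k * uc = 1.64 * 1.082 = 1.77448
guard band g = w * U = 1.0 * 1.77448 = 1.77448
AL = USL - g = 114.78 - 1.77448
AL = 113.0055

113.0055


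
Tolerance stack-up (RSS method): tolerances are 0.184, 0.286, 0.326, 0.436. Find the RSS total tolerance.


RSS = sqrt(0.184^2 + 0.286^2 + 0.326^2 + 0.436^2)
= sqrt(0.412024)
= 0.6419

0.6419


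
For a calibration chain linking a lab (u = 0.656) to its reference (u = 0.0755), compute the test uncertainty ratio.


TUR = u_lab / u_ref
= 0.656 / 0.0755
= 8.6887

8.6887


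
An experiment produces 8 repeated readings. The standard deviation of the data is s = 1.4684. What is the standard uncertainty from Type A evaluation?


u_A = s / sqrt(n)
u_A = 1.4684 / sqrt(8)
u_A = 1.4684 / 2.8284271
u_A = 0.5192

0.5192


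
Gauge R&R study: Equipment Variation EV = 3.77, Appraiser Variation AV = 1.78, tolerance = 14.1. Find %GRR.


GRR = sqrt(EV^2 + AV^2) = sqrt(3.77^2 + 1.78^2) = 4.1690886
%GRR = GRR / tol * 100 = 4.1690886 / 14.1 * 100
%GRR = 29.5680

29.5680


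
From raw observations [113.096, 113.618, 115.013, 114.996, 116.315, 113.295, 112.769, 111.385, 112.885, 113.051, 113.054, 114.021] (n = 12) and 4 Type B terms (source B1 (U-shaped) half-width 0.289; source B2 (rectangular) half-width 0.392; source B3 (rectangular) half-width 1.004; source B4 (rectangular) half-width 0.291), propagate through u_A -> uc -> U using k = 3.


mean = (113.096 + 113.618 + 115.013 + 114.996 + 116.315 + 113.295 + 112.769 + 111.385 + 112.885 + 113.051 + 113.054 + 114.021) / 12 = 113.6248333
s = sqrt(sum((x - mean)^2)/(n-1)) = 1.2982976
u_A = s / sqrt(n) = 1.2982976 / sqrt(12) = 0.37478623
u_B1 = 0.289 / sqrt(2) = 0.20435386
u_B2 = 0.392 / sqrt(3) = 0.22632131
u_B3 = 1.004 / sqrt(3) = 0.57965967
u_B4 = 0.291 / sqrt(3) = 0.16800893
uc = sqrt(0.37478623^2 + 0.20435386^2 + 0.22632131^2 + 0.57965967^2 + 0.16800893^2) = 0.77309695
U = k * uc = 3 * 0.77309695
U = 2.3193

2.3193


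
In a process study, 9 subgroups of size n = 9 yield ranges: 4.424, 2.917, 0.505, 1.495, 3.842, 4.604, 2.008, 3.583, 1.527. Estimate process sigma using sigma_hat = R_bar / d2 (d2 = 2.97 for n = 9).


R_bar = (4.424 + 2.917 + 0.505 + 1.495 + 3.842 + 4.604 + 2.008 + 3.583 + 1.527) / 9
R_bar = 24.905 / 9 = 2.7672222
sigma_hat = R_bar / d2 = 2.7672222 / 2.97 = 0.9317

0.9317


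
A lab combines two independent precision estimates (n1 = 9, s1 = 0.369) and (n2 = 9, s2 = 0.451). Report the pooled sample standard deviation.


s_p = sqrt(((n1-1)*s1^2 + (n2-1)*s2^2) / (n1+n2-2))
numerator = (9-1)*0.369^2 + (9-1)*0.451^2 = 1.089288 + 1.627208 = 2.716496
denominator = 9 + 9 - 2 = 16
s_p^2 = 2.716496 / 16 = 0.169781
s_p = sqrt(0.169781) = 0.4120

0.4120


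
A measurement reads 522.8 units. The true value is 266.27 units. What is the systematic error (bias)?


Systematic error = measured - true
= 522.8 - 266.27
= 256.5300

256.5300


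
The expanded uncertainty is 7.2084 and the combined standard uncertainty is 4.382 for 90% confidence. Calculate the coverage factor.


k = U / uc
k = 7.2084 / 4.382
k = 1.645

1.645


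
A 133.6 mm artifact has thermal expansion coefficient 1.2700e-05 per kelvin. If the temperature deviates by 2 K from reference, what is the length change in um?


dL = L * alpha * dT
= 133.6 * 1.2700e-05 * 2
= 0.0033934 mm
dL_um = 0.0033934 * 1000 = 3.3934 um

3.3934


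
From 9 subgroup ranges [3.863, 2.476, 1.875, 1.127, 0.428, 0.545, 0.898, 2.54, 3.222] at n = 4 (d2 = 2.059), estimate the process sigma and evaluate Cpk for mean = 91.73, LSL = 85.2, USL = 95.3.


R_bar = (3.863 + 2.476 + 1.875 + 1.127 + 0.428 + 0.545 + 0.898 + 2.54 + 3.222) / 9 = 1.886
sigma = R_bar / d2 = 1.886 / 2.059 = 0.91597863
Cp = (USL - LSL)/(6*sigma) = (95.3 - 85.2)/(6*0.91597863) = 1.8377
Cpu = (95.3 - 91.73)/(3*0.91597863) = 1.2992
Cpl = (91.73 - 85.2)/(3*0.91597863) = 2.3763
Cpk = min(Cpu, Cpl) = 1.2992

1.2992


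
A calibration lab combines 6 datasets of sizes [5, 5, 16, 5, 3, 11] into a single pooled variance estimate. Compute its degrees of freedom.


nu = sum_i (n_i - 1)
nu = ((5 - 1) + (5 - 1) + (16 - 1) + (5 - 1) + (3 - 1) + (11 - 1))
nu = 4 + 4 + 15 + 4 + 2 + 10
nu = 39

39


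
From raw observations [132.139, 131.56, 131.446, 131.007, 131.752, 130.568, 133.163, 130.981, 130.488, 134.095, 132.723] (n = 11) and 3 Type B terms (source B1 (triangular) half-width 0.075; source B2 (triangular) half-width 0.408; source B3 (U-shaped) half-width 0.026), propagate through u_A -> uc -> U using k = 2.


mean = (132.139 + 131.56 + 131.446 + 131.007 + 131.752 + 130.568 + 133.163 + 130.981 + 130.488 + 134.095 + 132.723) / 11 = 131.8110909
s = sqrt(sum((x - mean)^2)/(n-1)) = 1.1320022
u_A = s / sqrt(n) = 1.1320022 / sqrt(11) = 0.34131151
u_B1 = 0.075 / sqrt(6) = 0.030618622
u_B2 = 0.408 / sqrt(6) = 0.1665653
u_B3 = 0.026 / sqrt(2) = 0.018384776
uc = sqrt(0.34131151^2 + 0.030618622^2 + 0.1665653^2 + 0.018384776^2) = 0.38146172
U = k * uc = 2 * 0.38146172
U = 0.7629

0.7629


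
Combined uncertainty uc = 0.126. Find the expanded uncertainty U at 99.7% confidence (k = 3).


U = k * uc
U = 3 * 0.126
U = 0.3780

0.3780


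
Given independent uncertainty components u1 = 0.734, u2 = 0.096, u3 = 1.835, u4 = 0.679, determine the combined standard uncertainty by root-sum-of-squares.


uc = sqrt(0.734^2 + 0.096^2 + 1.835^2 + 0.679^2)
uc = sqrt(4.376238)
uc = 2.0919

2.0919


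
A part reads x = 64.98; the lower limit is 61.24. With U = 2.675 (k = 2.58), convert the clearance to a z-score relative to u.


u = U / k = 2.675 / 2.58 = 1.0368217
margin = |LSL - x| = |61.24 - 64.98| = 3.74
z = margin / u = 3.74 / 1.0368217
z = 3.6072

3.6072


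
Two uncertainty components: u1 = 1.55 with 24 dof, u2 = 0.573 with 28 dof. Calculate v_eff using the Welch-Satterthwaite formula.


uc = sqrt(u1^2 + u2^2) = sqrt(1.55^2 + 0.573^2) = 1.652522
v_eff = uc^4 / (u1^4/v1 + u2^4/v2)
= 1.652522^4 / (1.55^4/24 + 0.573^4/28)
= 7.4574268 / 0.24435026
v_eff = 30.5194

30.5194


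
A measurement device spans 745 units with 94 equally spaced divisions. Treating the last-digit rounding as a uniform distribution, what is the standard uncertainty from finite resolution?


resolution = range / divisions
resolution = 745 / 94 = 7.9255319
u_res = resolution / (2*sqrt(3))
u_res = 7.9255319 / 3.4641016
u_res = 2.2879

2.2879


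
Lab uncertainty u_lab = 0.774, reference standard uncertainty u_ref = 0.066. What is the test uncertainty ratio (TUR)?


TUR = u_lab / u_ref
= 0.774 / 0.066
= 11.7273

11.7273


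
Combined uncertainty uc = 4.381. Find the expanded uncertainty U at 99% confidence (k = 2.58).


U = k * uc
U = 2.58 * 4.381
U = 11.3030

11.3030


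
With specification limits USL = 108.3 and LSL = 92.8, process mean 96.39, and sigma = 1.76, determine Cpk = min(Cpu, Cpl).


Cpu = (USL - mean) / (3*sigma) = (108.3 - 96.39) / (3*1.76) = 2.2557
Cpl = (mean - LSL) / (3*sigma) = (96.39 - 92.8) / (3*1.76) = 0.6799
Cpk = min(Cpu, Cpl) = 0.6799

0.6799


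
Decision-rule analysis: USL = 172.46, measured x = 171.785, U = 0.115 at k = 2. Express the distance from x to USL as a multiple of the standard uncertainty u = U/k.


u = U / k = 0.115 / 2 = 0.0575
margin = |USL - x| = |172.46 - 171.785| = 0.675
z = margin / u = 0.675 / 0.0575
z = 11.7391

11.7391


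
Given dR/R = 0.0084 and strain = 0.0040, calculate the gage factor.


GF = (dR/R) / epsilon
= 0.0084 / 0.0040
= 2.1000

2.1000


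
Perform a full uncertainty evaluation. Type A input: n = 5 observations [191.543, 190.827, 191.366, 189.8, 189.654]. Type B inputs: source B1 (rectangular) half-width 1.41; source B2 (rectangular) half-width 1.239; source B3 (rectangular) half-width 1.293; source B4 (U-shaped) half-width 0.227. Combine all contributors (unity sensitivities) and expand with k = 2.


mean = (191.543 + 190.827 + 191.366 + 189.8 + 189.654) / 5 = 190.638
s = sqrt(sum((x - mean)^2)/(n-1)) = 0.87396081
u_A = s / sqrt(n) = 0.87396081 / sqrt(5) = 0.39084716
u_B1 = 1.41 / sqrt(3) = 0.81406388
u_B2 = 1.239 / sqrt(3) = 0.71533698
u_B3 = 1.293 / sqrt(3) = 0.7465139
u_B4 = 0.227 / sqrt(2) = 0.16051324
uc = sqrt(0.39084716^2 + 0.81406388^2 + 0.71533698^2 + 0.7465139^2 + 0.16051324^2) = 1.3821056
U = k * uc = 2 * 1.3821056
U = 2.7642

2.7642


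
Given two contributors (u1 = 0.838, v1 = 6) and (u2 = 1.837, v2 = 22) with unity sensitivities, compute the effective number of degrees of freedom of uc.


uc = sqrt(u1^2 + u2^2) = sqrt(0.838^2 + 1.837^2) = 2.0191119
v_eff = uc^4 / (u1^4/v1 + u2^4/v2)
= 2.0191119^4 / (0.838^4/6 + 1.837^4/22)
= 16.620403 / 0.59981456
v_eff = 27.7092

27.7092


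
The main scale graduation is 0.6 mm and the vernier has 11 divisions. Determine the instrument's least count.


LC = MSD / n_div
= 0.6 / 11
= 0.0545

0.0545


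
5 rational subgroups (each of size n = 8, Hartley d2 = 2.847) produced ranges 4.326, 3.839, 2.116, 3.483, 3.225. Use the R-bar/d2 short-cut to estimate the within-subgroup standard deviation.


R_bar = (4.326 + 3.839 + 2.116 + 3.483 + 3.225) / 5
R_bar = 16.989 / 5 = 3.3978
sigma_hat = R_bar / d2 = 3.3978 / 2.847 = 1.1935

1.1935


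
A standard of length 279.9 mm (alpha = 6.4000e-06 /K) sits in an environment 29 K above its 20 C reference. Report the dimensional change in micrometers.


dL = L * alpha * dT
= 279.9 * 6.4000e-06 * 29
= 0.0519494 mm
dL_um = 0.0519494 * 1000 = 51.9494 um

51.9494


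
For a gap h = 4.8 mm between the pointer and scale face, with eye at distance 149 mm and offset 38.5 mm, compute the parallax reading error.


error = h * offset / d
= 4.8 * 38.5 / 149
= 1.2403

1.2403


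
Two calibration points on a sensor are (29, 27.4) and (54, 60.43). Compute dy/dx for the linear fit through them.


slope = (y2 - y1) / (x2 - x1)
= (60.43 - 27.4) / (54 - 29)
= 33.0300 / 25
= 1.3212

1.3212


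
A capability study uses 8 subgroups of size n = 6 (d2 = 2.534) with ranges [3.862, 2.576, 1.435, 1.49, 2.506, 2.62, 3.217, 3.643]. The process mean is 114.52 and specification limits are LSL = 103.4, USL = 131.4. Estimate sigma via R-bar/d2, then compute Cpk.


R_bar = (3.862 + 2.576 + 1.435 + 1.49 + 2.506 + 2.62 + 3.217 + 3.643) / 8 = 2.668625
sigma = R_bar / d2 = 2.668625 / 2.534 = 1.0531275
Cp = (USL - LSL)/(6*sigma) = (131.4 - 103.4)/(6*1.0531275) = 4.4312
Cpu = (131.4 - 114.52)/(3*1.0531275) = 5.3428
Cpl = (114.52 - 103.4)/(3*1.0531275) = 3.5197
Cpk = min(Cpu, Cpl) = 3.5197

3.5197


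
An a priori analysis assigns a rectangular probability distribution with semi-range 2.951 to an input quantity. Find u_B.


u_B = half_width / sqrt(3)
u_B = 2.951 / 1.7320508
u_B = 1.7038

1.7038


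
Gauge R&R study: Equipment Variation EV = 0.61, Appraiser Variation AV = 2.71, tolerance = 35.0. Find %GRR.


GRR = sqrt(EV^2 + AV^2) = sqrt(0.61^2 + 2.71^2) = 2.7778049
%GRR = GRR / tol * 100 = 2.7778049 / 35.0 * 100
%GRR = 7.9366

7.9366


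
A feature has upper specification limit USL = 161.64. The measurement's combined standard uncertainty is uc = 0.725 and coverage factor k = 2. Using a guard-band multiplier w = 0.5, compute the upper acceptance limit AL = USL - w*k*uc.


U = k * uc = 2 * 0.725 = 1.45
guard band g = w * U = 0.5 * 1.45 = 0.725
AL = USL - g = 161.64 - 0.725
AL = 160.9150

160.9150


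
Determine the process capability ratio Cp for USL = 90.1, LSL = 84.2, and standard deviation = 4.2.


Cp = (USL - LSL) / (6 * sigma)
= (90.1 - 84.2) / (6 * 4.2)
= 5.9000 / 25.2000
= 0.2341

0.2341


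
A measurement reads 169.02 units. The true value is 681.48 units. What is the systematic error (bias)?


Systematic error = measured - true
= 169.02 - 681.48
= -512.4600

-512.4600


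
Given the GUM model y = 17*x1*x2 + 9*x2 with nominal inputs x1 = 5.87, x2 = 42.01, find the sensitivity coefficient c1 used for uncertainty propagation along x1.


y = 17*x1*x2 + 9*x2
dy/dx1 = 17*x2
Evaluate at x2 = 42.01: c1 = 17 * 42.01
c1 = 714.1700

714.1700


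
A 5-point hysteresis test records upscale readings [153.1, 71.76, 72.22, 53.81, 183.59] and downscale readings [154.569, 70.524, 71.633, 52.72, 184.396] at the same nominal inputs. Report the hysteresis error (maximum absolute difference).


|153.1 - 154.569| = 1.4690
|71.76 - 70.524| = 1.2360
|72.22 - 71.633| = 0.5870
|53.81 - 52.72| = 1.0900
|183.59 - 184.396| = 0.8060
hysteresis = max(diffs) = 1.4690

1.4690


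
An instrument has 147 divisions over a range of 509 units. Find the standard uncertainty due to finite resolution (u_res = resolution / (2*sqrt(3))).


resolution = range / divisions
resolution = 509 / 147 = 3.462585
u_res = resolution / (2*sqrt(3))
u_res = 3.462585 / 3.4641016
u_res = 0.9996

0.9996


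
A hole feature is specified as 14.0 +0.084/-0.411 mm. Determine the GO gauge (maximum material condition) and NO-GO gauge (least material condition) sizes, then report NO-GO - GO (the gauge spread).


GO = nominal - lower_tol (smallest hole = maximum material condition)
GO = 14.0 - 0.411 = 13.589
NO-GO = nominal + upper_tol (largest hole = least material condition)
NO-GO = 14.0 + 0.084 = 14.084
spread = NO-GO - GO = 14.084 - 13.589 = 0.4950

0.4950


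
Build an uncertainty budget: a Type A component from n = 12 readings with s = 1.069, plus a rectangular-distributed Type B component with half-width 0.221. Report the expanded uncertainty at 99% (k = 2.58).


u_A = s / sqrt(n) = 1.069 / sqrt(12) = 0.30859372
u_B = half_width / sqrt(3) = 0.221 / sqrt(3) = 0.12759441
uc = sqrt(u_A^2 + u_B^2) = sqrt(0.30859372^2 + 0.12759441^2) = 0.33393176
U = k * uc = 2.58 * 0.33393176
U = 0.8615

0.8615


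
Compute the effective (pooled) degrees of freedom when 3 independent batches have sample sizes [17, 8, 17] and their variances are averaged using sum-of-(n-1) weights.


nu = sum_i (n_i - 1)
nu = ((17 - 1) + (8 - 1) + (17 - 1))
nu = 16 + 7 + 16
nu = 39

39


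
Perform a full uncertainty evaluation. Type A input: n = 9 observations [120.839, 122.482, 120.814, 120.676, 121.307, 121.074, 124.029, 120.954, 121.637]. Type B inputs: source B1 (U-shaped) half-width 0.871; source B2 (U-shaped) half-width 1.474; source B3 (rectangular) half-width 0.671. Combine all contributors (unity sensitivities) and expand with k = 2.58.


mean = (120.839 + 122.482 + 120.814 + 120.676 + 121.307 + 121.074 + 124.029 + 120.954 + 121.637) / 9 = 121.5346667
s = sqrt(sum((x - mean)^2)/(n-1)) = 1.0880862
u_A = s / sqrt(n) = 1.0880862 / sqrt(9) = 0.3626954
u_B1 = 0.871 / sqrt(2) = 0.61589001
u_B2 = 1.474 / sqrt(2) = 1.0422754
u_B3 = 0.671 / sqrt(3) = 0.38740203
uc = sqrt(0.3626954^2 + 0.61589001^2 + 1.0422754^2 + 0.38740203^2) = 1.3218498
U = k * uc = 2.58 * 1.3218498
U = 3.4104

3.4104


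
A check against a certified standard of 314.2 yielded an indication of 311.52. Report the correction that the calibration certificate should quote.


Correction = standard - reading
= 314.2 - 311.52
= 2.6800

2.6800


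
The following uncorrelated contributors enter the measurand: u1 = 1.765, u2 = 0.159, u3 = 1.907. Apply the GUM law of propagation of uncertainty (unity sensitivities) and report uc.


uc = sqrt(1.765^2 + 0.159^2 + 1.907^2)
uc = sqrt(6.777155)
uc = 2.6033

2.6033


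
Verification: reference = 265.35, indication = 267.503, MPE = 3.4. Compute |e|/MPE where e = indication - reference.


e = indication - reference = 267.503 - 265.35 = 2.1530
|e| = 2.1530
ratio = |e| / MPE = 2.1530 / 3.4
ratio = 0.6332

0.6332


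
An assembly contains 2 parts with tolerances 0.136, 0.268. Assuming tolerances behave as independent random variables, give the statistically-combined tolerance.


RSS = sqrt(0.136^2 + 0.268^2)
= sqrt(0.09032)
= 0.3005

0.3005


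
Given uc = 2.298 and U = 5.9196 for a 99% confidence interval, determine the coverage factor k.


k = U / uc
k = 5.9196 / 2.298
k = 2.576

2.576


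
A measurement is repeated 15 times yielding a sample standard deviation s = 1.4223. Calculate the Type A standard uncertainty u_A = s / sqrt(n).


u_A = s / sqrt(n)
u_A = 1.4223 / sqrt(15)
u_A = 1.4223 / 3.8729833
u_A = 0.3672

0.3672


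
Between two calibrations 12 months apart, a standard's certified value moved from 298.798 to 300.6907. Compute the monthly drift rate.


rate = (v2 - v1) / months
= (300.6907 - 298.798) / 12
= 1.8927 / 12
= 0.1577

0.1577


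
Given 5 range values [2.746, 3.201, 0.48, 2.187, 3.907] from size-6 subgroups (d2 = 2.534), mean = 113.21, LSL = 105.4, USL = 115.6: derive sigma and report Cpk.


R_bar = (2.746 + 3.201 + 0.48 + 2.187 + 3.907) / 5 = 2.5042
sigma = R_bar / d2 = 2.5042 / 2.534 = 0.98823994
Cp = (USL - LSL)/(6*sigma) = (115.6 - 105.4)/(6*0.98823994) = 1.7202
Cpu = (115.6 - 113.21)/(3*0.98823994) = 0.8061
Cpl = (113.21 - 105.4)/(3*0.98823994) = 2.6343
Cpk = min(Cpu, Cpl) = 0.8061

0.8061


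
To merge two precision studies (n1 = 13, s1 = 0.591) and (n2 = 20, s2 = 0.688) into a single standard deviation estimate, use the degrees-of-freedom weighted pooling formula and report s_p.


s_p = sqrt(((n1-1)*s1^2 + (n2-1)*s2^2) / (n1+n2-2))
numerator = (13-1)*0.591^2 + (20-1)*0.688^2 = 4.191372 + 8.993536 = 13.184908
denominator = 13 + 20 - 2 = 31
s_p^2 = 13.184908 / 31 = 0.42531961
s_p = sqrt(0.42531961) = 0.6522

0.6522


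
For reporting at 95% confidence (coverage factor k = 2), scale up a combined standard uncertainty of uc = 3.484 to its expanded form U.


U = k * uc
U = 2 * 3.484
U = 6.9680

6.9680


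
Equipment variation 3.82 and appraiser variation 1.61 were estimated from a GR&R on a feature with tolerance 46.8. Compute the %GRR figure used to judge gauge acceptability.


GRR = sqrt(EV^2 + AV^2) = sqrt(3.82^2 + 1.61^2) = 4.1454192
%GRR = GRR / tol * 100 = 4.1454192 / 46.8 * 100
%GRR = 8.8577

8.8577


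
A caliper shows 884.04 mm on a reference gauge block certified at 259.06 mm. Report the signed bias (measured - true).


Systematic error = measured - true
= 884.04 - 259.06
= 624.9800

624.9800


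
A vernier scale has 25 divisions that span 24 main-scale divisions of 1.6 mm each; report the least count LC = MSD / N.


LC = MSD / n_div
= 1.6 / 25
= 0.0640

0.0640


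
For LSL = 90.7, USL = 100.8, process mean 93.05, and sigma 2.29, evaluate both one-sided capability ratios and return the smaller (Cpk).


Cpu = (USL - mean) / (3*sigma) = (100.8 - 93.05) / (3*2.29) = 1.1281
Cpl = (mean - LSL) / (3*sigma) = (93.05 - 90.7) / (3*2.29) = 0.3421
Cpk = min(Cpu, Cpl) = 0.3421

0.3421


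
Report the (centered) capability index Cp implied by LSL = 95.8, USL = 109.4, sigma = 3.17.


Cp = (USL - LSL) / (6 * sigma)
= (109.4 - 95.8) / (6 * 3.17)
= 13.6000 / 19.0200
= 0.7150

0.7150


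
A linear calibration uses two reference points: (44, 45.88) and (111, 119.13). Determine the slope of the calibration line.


slope = (y2 - y1) / (x2 - x1)
= (119.13 - 45.88) / (111 - 44)
= 73.2500 / 67
= 1.0933

1.0933


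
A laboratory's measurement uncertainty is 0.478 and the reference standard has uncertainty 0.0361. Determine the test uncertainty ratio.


TUR = u_lab / u_ref
= 0.478 / 0.0361
= 13.2410

13.2410


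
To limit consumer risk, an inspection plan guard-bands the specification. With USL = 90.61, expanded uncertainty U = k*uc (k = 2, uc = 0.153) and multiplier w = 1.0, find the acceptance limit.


U = k * uc = 2 * 0.153 = 0.306
guard band g = w * U = 1.0 * 0.306 = 0.306
AL = USL - g = 90.61 - 0.306
AL = 90.3040

90.3040


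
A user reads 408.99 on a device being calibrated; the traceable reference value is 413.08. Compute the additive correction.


Correction = standard - reading
= 413.08 - 408.99
= 4.0900

4.0900


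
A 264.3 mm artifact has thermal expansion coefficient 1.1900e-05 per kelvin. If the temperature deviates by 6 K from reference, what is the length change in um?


dL = L * alpha * dT
= 264.3 * 1.1900e-05 * 6
= 0.0188710 mm
dL_um = 0.0188710 * 1000 = 18.8710 um

18.8710


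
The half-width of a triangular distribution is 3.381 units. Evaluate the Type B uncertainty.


u_B = half_width / sqrt(6)
u_B = 3.381 / 2.4494897
u_B = 1.3803

1.3803


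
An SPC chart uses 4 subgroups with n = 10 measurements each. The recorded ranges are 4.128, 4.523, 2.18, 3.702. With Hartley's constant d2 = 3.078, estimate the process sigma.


R_bar = (4.128 + 4.523 + 2.18 + 3.702) / 4
R_bar = 14.533 / 4 = 3.63325
sigma_hat = R_bar / d2 = 3.63325 / 3.078 = 1.1804

1.1804


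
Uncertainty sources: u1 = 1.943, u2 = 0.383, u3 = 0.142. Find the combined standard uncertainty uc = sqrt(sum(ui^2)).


uc = sqrt(1.943^2 + 0.383^2 + 0.142^2)
uc = sqrt(3.942102)
uc = 1.9855

1.9855


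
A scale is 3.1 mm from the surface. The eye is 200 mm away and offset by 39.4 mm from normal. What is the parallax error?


error = h * offset / d
= 3.1 * 39.4 / 200
= 0.6107

0.6107


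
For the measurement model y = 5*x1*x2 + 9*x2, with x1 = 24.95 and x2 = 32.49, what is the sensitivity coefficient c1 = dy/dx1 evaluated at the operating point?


y = 5*x1*x2 + 9*x2
dy/dx1 = 5*x2
Evaluate at x2 = 32.49: c1 = 5 * 32.49
c1 = 162.4500

162.4500


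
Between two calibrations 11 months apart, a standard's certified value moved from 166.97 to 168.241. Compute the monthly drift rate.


rate = (v2 - v1) / months
= (168.241 - 166.97) / 11
= 1.2710 / 11
= 0.1155

0.1155


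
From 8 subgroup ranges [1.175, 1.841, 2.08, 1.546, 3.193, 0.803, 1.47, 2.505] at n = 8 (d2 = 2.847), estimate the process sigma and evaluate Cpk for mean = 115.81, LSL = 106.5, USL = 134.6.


R_bar = (1.175 + 1.841 + 2.08 + 1.546 + 3.193 + 0.803 + 1.47 + 2.505) / 8 = 1.826625
sigma = R_bar / d2 = 1.826625 / 2.847 = 0.64159642
Cp = (USL - LSL)/(6*sigma) = (134.6 - 106.5)/(6*0.64159642) = 7.2995
Cpu = (134.6 - 115.81)/(3*0.64159642) = 9.7621
Cpl = (115.81 - 106.5)/(3*0.64159642) = 4.8369
Cpk = min(Cpu, Cpl) = 4.8369

4.8369


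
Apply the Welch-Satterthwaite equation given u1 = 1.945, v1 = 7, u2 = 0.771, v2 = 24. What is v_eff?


uc = sqrt(u1^2 + u2^2) = sqrt(1.945^2 + 0.771^2) = 2.0922395
v_eff = uc^4 / (u1^4/v1 + u2^4/v2)
= 2.0922395^4 / (1.945^4/7 + 0.771^4/24)
= 19.16221 / 2.0591916
v_eff = 9.3057

9.3057


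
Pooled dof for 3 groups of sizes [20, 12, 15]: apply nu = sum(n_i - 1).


nu = sum_i (n_i - 1)
nu = ((20 - 1) + (12 - 1) + (15 - 1))
nu = 19 + 11 + 14
nu = 44

44


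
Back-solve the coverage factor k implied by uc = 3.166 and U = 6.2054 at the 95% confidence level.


k = U / uc
k = 6.2054 / 3.166
k = 1.96

1.96


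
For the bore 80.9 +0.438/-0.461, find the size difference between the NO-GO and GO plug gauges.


GO = nominal - lower_tol (smallest hole = maximum material condition)
GO = 80.9 - 0.461 = 80.439
NO-GO = nominal + upper_tol (largest hole = least material condition)
NO-GO = 80.9 + 0.438 = 81.338
spread = NO-GO - GO = 81.338 - 80.439 = 0.8990

0.8990


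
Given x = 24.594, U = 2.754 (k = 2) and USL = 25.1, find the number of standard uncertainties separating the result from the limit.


u = U / k = 2.754 / 2 = 1.377
margin = |USL - x| = |25.1 - 24.594| = 0.506
z = margin / u = 0.506 / 1.377
z = 0.3675

0.3675


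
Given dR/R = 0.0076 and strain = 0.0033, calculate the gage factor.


GF = (dR/R) / epsilon
= 0.0076 / 0.0033
= 2.3030

2.3030


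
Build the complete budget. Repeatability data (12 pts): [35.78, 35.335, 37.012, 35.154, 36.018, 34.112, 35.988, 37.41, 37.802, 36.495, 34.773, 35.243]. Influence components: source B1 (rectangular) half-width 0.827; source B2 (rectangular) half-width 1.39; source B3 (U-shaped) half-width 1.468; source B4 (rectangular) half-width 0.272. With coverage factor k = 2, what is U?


mean = (35.78 + 35.335 + 37.012 + 35.154 + 36.018 + 34.112 + 35.988 + 37.41 + 37.802 + 36.495 + 34.773 + 35.243) / 12 = 35.92683333
s = sqrt(sum((x - mean)^2)/(n-1)) = 1.09918
u_A = s / sqrt(n) = 1.09918 / sqrt(12) = 0.31730593
u_B1 = 0.827 / sqrt(3) = 0.47746867
u_B2 = 1.39 / sqrt(3) = 0.80251687
u_B3 = 1.468 / sqrt(2) = 1.0380328
u_B4 = 0.272 / sqrt(3) = 0.15703927
uc = sqrt(0.31730593^2 + 0.47746867^2 + 0.80251687^2 + 1.0380328^2 + 0.15703927^2) = 1.4404396
U = k * uc = 2 * 1.4404396
U = 2.8809

2.8809


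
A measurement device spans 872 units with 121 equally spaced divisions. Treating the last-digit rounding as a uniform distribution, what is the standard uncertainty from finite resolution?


resolution = range / divisions
resolution = 872 / 121 = 7.2066116
u_res = resolution / (2*sqrt(3))
u_res = 7.2066116 / 3.4641016
u_res = 2.0804

2.0804


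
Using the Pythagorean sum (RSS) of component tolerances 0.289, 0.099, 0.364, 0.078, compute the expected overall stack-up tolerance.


RSS = sqrt(0.289^2 + 0.099^2 + 0.364^2 + 0.078^2)
= sqrt(0.231902)
= 0.4816

0.4816


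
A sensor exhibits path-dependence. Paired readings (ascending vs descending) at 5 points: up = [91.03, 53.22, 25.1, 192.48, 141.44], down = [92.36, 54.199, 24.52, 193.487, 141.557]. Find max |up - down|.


|91.03 - 92.36| = 1.3300
|53.22 - 54.199| = 0.9790
|25.1 - 24.52| = 0.5800
|192.48 - 193.487| = 1.0070
|141.44 - 141.557| = 0.1170
hysteresis = max(diffs) = 1.3300

1.3300


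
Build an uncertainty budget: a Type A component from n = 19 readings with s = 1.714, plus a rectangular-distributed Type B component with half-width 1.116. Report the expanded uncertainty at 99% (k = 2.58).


u_A = s / sqrt(n) = 1.714 / sqrt(19) = 0.39321857
u_B = half_width / sqrt(3) = 1.116 / sqrt(3) = 0.6443229
uc = sqrt(u_A^2 + u_B^2) = sqrt(0.39321857^2 + 0.6443229^2) = 0.75483299
U = k * uc = 2.58 * 0.75483299
U = 1.9475

1.9475


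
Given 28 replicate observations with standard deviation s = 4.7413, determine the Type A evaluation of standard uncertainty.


u_A = s / sqrt(n)
u_A = 4.7413 / sqrt(28)
u_A = 4.7413 / 5.2915026
u_A = 0.8960

0.8960


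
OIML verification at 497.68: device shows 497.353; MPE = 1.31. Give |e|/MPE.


e = indication - reference = 497.353 - 497.68 = -0.3270
|e| = 0.3270
ratio = |e| / MPE = 0.3270 / 1.31
ratio = 0.2496

0.2496


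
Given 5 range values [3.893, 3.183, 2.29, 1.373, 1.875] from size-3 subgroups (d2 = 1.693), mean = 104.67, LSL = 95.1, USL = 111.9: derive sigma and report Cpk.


R_bar = (3.893 + 3.183 + 2.29 + 1.373 + 1.875) / 5 = 2.5228
sigma = R_bar / d2 = 2.5228 / 1.693 = 1.4901359
Cp = (USL - LSL)/(6*sigma) = (111.9 - 95.1)/(6*1.4901359) = 1.8790
Cpu = (111.9 - 104.67)/(3*1.4901359) = 1.6173
Cpl = (104.67 - 95.1)/(3*1.4901359) = 2.1407
Cpk = min(Cpu, Cpl) = 1.6173

1.6173


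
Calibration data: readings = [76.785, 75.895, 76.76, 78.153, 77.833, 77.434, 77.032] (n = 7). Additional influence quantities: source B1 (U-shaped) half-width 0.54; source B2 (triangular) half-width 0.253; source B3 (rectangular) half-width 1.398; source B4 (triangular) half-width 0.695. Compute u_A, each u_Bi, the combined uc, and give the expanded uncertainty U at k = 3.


mean = (76.785 + 75.895 + 76.76 + 78.153 + 77.833 + 77.434 + 77.032) / 7 = 77.12742857
s = sqrt(sum((x - mean)^2)/(n-1)) = 0.75540957
u_A = s / sqrt(n) = 0.75540957 / sqrt(7) = 0.28551798
u_B1 = 0.54 / sqrt(2) = 0.38183766
u_B2 = 0.253 / sqrt(6) = 0.10328682
u_B3 = 1.398 / sqrt(3) = 0.80713568
u_B4 = 0.695 / sqrt(6) = 0.28373256
uc = sqrt(0.28551798^2 + 0.38183766^2 + 0.10328682^2 + 0.80713568^2 + 0.28373256^2) = 0.98486591
U = k * uc = 3 * 0.98486591
U = 2.9546

2.9546


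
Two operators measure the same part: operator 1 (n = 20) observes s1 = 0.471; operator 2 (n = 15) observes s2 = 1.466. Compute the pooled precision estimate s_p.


s_p = sqrt(((n1-1)*s1^2 + (n2-1)*s2^2) / (n1+n2-2))
numerator = (20-1)*0.471^2 + (15-1)*1.466^2 = 4.214979 + 30.088184 = 34.303163
denominator = 20 + 15 - 2 = 33
s_p^2 = 34.303163 / 33 = 1.0394898
s_p = sqrt(1.0394898) = 1.0196

1.0196


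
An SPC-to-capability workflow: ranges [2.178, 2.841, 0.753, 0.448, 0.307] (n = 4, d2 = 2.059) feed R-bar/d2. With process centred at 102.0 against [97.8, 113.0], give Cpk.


R_bar = (2.178 + 2.841 + 0.753 + 0.448 + 0.307) / 5 = 1.3054
sigma = R_bar / d2 = 1.3054 / 2.059 = 0.63399709
Cp = (USL - LSL)/(6*sigma) = (113.0 - 97.8)/(6*0.63399709) = 3.9958
Cpu = (113.0 - 102.0)/(3*0.63399709) = 5.7834
Cpl = (102.0 - 97.8)/(3*0.63399709) = 2.2082
Cpk = min(Cpu, Cpl) = 2.2082

2.2082


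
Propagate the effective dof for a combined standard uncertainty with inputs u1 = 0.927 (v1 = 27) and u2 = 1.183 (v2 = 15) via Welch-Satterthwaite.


uc = sqrt(u1^2 + u2^2) = sqrt(0.927^2 + 1.183^2) = 1.5029365
v_eff = uc^4 / (u1^4/v1 + u2^4/v2)
= 1.5029365^4 / (0.927^4/27 + 1.183^4/15)
= 5.1022593 / 0.15792116
v_eff = 32.3089

32.3089


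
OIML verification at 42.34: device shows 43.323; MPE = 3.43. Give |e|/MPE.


e = indication - reference = 43.323 - 42.34 = 0.9830
|e| = 0.9830
ratio = |e| / MPE = 0.9830 / 3.43
ratio = 0.2866

0.2866


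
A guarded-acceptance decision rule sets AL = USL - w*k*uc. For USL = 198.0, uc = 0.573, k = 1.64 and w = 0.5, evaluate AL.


U = k * uc = 1.64 * 0.573 = 0.93972
guard band g = w * U = 0.5 * 0.93972 = 0.46986
AL = USL - g = 198.0 - 0.46986
AL = 197.5301

197.5301


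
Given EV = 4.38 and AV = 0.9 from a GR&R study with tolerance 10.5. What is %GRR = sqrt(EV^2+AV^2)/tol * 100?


GRR = sqrt(EV^2 + AV^2) = sqrt(4.38^2 + 0.9^2) = 4.4715098
%GRR = GRR / tol * 100 = 4.4715098 / 10.5 * 100
%GRR = 42.5858

42.5858


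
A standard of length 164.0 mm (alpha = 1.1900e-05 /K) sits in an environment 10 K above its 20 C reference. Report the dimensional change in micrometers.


dL = L * alpha * dT
= 164.0 * 1.1900e-05 * 10
= 0.0195160 mm
dL_um = 0.0195160 * 1000 = 19.5160 um

19.5160


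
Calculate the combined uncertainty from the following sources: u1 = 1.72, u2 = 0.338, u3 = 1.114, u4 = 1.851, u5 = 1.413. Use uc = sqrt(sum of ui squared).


uc = sqrt(1.72^2 + 0.338^2 + 1.114^2 + 1.851^2 + 1.413^2)
uc = sqrt(9.73641)
uc = 3.1203

3.1203


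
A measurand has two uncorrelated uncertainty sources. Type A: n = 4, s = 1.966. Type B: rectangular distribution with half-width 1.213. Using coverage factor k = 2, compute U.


u_A = s / sqrt(n) = 1.966 / sqrt(4) = 0.983
u_B = half_width / sqrt(3) = 1.213 / sqrt(3) = 0.70032588
uc = sqrt(u_A^2 + u_B^2) = sqrt(0.983^2 + 0.70032588^2) = 1.2069571
U = k * uc = 2 * 1.2069571
U = 2.4139

2.4139


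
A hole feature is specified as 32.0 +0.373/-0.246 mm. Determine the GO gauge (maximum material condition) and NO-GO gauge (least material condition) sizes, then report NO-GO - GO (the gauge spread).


GO = nominal - lower_tol (smallest hole = maximum material condition)
GO = 32.0 - 0.246 = 31.754
NO-GO = nominal + upper_tol (largest hole = least material condition)
NO-GO = 32.0 + 0.373 = 32.373
spread = NO-GO - GO = 32.373 - 31.754 = 0.6190

0.6190


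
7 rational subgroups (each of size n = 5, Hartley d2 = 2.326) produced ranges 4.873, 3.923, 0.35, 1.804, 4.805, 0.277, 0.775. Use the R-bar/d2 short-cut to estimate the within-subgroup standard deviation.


R_bar = (4.873 + 3.923 + 0.35 + 1.804 + 4.805 + 0.277 + 0.775) / 7
R_bar = 16.807 / 7 = 2.401
sigma_hat = R_bar / d2 = 2.401 / 2.326 = 1.0322

1.0322


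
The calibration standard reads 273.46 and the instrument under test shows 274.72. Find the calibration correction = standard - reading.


Correction = standard - reading
= 273.46 - 274.72
= -1.2600

-1.2600


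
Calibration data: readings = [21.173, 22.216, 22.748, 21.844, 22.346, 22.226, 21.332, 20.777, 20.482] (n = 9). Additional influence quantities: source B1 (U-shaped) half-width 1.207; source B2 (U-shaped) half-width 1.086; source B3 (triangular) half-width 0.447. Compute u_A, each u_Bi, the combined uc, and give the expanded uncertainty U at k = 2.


mean = (21.173 + 22.216 + 22.748 + 21.844 + 22.346 + 22.226 + 21.332 + 20.777 + 20.482) / 9 = 21.68266667
s = sqrt(sum((x - mean)^2)/(n-1)) = 0.77662652
u_A = s / sqrt(n) = 0.77662652 / sqrt(9) = 0.25887551
u_B1 = 1.207 / sqrt(2) = 0.85347788
u_B2 = 1.086 / sqrt(2) = 0.76791796
u_B3 = 0.447 / sqrt(6) = 0.18248699
uc = sqrt(0.25887551^2 + 0.85347788^2 + 0.76791796^2 + 0.18248699^2) = 1.190983
U = k * uc = 2 * 1.190983
U = 2.3820

2.3820


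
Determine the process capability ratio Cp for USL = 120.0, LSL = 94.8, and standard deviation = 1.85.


Cp = (USL - LSL) / (6 * sigma)
= (120.0 - 94.8) / (6 * 1.85)
= 25.2000 / 11.1000
= 2.2703

2.2703


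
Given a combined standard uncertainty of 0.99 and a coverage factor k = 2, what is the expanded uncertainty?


U = k * uc
U = 2 * 0.99
U = 1.9800

1.9800


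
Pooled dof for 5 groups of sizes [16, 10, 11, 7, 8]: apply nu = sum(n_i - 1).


nu = sum_i (n_i - 1)
nu = ((16 - 1) + (10 - 1) + (11 - 1) + (7 - 1) + (8 - 1))
nu = 15 + 9 + 10 + 6 + 7
nu = 47

47


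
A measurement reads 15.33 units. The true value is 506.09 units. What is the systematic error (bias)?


Systematic error = measured - true
= 15.33 - 506.09
= -490.7600

-490.7600


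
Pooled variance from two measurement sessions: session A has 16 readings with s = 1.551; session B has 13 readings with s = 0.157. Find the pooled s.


s_p = sqrt(((n1-1)*s1^2 + (n2-1)*s2^2) / (n1+n2-2))
numerator = (16-1)*1.551^2 + (13-1)*0.157^2 = 36.084015 + 0.295788 = 36.379803
denominator = 16 + 13 - 2 = 27
s_p^2 = 36.379803 / 27 = 1.3474001
s_p = sqrt(1.3474001) = 1.1608

1.1608


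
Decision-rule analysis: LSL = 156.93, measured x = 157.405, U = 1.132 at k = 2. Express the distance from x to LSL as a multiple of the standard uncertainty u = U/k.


u = U / k = 1.132 / 2 = 0.566
margin = |LSL - x| = |156.93 - 157.405| = 0.475
z = margin / u = 0.475 / 0.566
z = 0.8392

0.8392


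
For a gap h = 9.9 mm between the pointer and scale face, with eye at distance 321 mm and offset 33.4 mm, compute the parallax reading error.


error = h * offset / d
= 9.9 * 33.4 / 321
= 1.0301

1.0301


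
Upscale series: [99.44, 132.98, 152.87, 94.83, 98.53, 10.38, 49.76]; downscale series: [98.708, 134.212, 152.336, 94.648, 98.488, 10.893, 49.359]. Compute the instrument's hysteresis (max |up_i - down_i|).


|99.44 - 98.708| = 0.7320
|132.98 - 134.212| = 1.2320
|152.87 - 152.336| = 0.5340
|94.83 - 94.648| = 0.1820
|98.53 - 98.488| = 0.0420
|10.38 - 10.893| = 0.5130
|49.76 - 49.359| = 0.4010
hysteresis = max(diffs) = 1.2320

1.2320


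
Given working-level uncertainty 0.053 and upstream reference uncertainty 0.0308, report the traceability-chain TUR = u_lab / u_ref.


TUR = u_lab / u_ref
= 0.053 / 0.0308
= 1.7208

1.7208


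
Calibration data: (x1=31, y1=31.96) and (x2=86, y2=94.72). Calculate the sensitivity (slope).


slope = (y2 - y1) / (x2 - x1)
= (94.72 - 31.96) / (86 - 31)
= 62.7600 / 55
= 1.1411

1.1411


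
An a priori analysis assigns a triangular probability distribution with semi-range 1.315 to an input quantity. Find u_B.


u_B = half_width / sqrt(6)
u_B = 1.315 / 2.4494897
u_B = 0.5368

0.5368


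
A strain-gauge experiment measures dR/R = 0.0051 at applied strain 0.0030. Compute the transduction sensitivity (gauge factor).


GF = (dR/R) / epsilon
= 0.0051 / 0.0030
= 1.7000

1.7000


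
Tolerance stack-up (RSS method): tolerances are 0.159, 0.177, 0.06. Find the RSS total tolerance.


RSS = sqrt(0.159^2 + 0.177^2 + 0.06^2)
= sqrt(0.06021)
= 0.2454

0.2454
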